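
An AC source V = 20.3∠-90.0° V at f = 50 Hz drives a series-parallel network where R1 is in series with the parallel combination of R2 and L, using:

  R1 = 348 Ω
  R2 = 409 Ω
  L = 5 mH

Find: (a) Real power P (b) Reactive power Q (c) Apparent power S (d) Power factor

Step 1 — Angular frequency: ω = 2π·f = 2π·50 = 314.2 rad/s.
Step 2 — Component impedances:
  R1: Z = R = 348 Ω
  R2: Z = R = 409 Ω
  L: Z = jωL = j·314.2·0.005 = 0 + j1.571 Ω
Step 3 — Parallel branch: R2 || L = 1/(1/R2 + 1/L) = 0.006033 + j1.571 Ω.
Step 4 — Series with R1: Z_total = R1 + (R2 || L) = 348 + j1.571 Ω = 348∠0.3° Ω.
Step 5 — Source phasor: V = 20.3∠-90.0° V = 0 - j20.3 V.
Step 6 — Current: I = V / Z = -0.0002633 - j0.05833 A = 0.05833∠-90.3° A.
Step 7 — Complex power: S = V·I* = 1.184 + j0.005345 VA.
Step 8 — Real power: P = Re(S) = 1.184 W.
Step 9 — Reactive power: Q = Im(S) = 0.005345 VAR.
Step 10 — Apparent power: |S| = 1.184 VA.
Step 11 — Power factor: PF = P/|S| = 1 (lagging).

(a) P = 1.184 W  (b) Q = 0.005345 VAR  (c) S = 1.184 VA  (d) PF = 1 (lagging)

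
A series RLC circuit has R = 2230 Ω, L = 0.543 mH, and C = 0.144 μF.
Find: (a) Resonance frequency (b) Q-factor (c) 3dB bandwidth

Step 1 — Resonance: ω₀ = 1/√(LC) = 1/√(0.000543·1.44e-07) = 1.131e+05 rad/s.
Step 2 — f₀ = ω₀/(2π) = 1.8e+04 Hz.
Step 3 — Series Q: Q = ω₀L/R = 1.131e+05·0.000543/2230 = 0.02754.
Step 4 — Bandwidth: Δω = ω₀/Q = 4.107e+06 rad/s; BW = Δω/(2π) = 6.536e+05 Hz.

(a) f₀ = 1.8e+04 Hz  (b) Q = 0.02754  (c) BW = 6.536e+05 Hz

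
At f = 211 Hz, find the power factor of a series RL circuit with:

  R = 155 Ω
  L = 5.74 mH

Step 1 — Angular frequency: ω = 2π·f = 2π·211 = 1326 rad/s.
Step 2 — Component impedances:
  R: Z = R = 155 Ω
  L: Z = jωL = j·1326·0.00574 = 0 + j7.61 Ω
Step 3 — Series combination: Z_total = R + L = 155 + j7.61 Ω = 155.2∠2.8° Ω.
Step 4 — Power factor: PF = cos(φ) = Re(Z)/|Z| = 155/155.19 = 0.9988.
Step 5 — Type: Im(Z) = 7.61 ⇒ lagging (phase φ = 2.8°).

PF = 0.9988 (lagging, φ = 2.8°)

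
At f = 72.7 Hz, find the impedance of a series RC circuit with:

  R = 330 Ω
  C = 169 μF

Step 1 — Angular frequency: ω = 2π·f = 2π·72.7 = 456.8 rad/s.
Step 2 — Component impedances:
  R: Z = R = 330 Ω
  C: Z = 1/(jωC) = -j/(ω·C) = 0 - j12.95 Ω
Step 3 — Series combination: Z_total = R + C = 330 - j12.95 Ω = 330.3∠-2.2° Ω.

Z = 330 - j12.95 Ω = 330.3∠-2.2° Ω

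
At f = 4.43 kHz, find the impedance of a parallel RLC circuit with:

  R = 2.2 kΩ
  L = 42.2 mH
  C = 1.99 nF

Step 1 — Angular frequency: ω = 2π·f = 2π·4430 = 2.783e+04 rad/s.
Step 2 — Component impedances:
  R: Z = R = 2200 Ω
  L: Z = jωL = j·2.783e+04·0.0422 = 0 + j1175 Ω
  C: Z = 1/(jωC) = -j/(ω·C) = 0 - j1.805e+04 Ω
Step 3 — Parallel combination: 1/Z_total = 1/R + 1/L + 1/C; Z_total = 541 + j947.4 Ω = 1091∠60.3° Ω.

Z = 541 + j947.4 Ω = 1091∠60.3° Ω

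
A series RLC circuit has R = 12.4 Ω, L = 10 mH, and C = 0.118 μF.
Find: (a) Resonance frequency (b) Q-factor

Step 1 — Resonance condition Im(Z)=0 gives ω₀ = 1/√(LC).
Step 2 — ω₀ = 1/√(0.01·1.18e-07) = 2.911e+04 rad/s.
Step 3 — f₀ = ω₀/(2π) = 4633 Hz.
Step 4 — Series Q: Q = ω₀L/R = 2.911e+04·0.01/12.4 = 23.48.

(a) f₀ = 4633 Hz  (b) Q = 23.48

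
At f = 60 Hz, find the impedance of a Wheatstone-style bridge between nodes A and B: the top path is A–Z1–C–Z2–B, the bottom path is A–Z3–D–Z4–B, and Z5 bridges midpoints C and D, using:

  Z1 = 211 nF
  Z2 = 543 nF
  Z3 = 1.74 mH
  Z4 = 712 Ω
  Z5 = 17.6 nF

Step 1 — Angular frequency: ω = 2π·f = 2π·60 = 377 rad/s.
Step 2 — Component impedances:
  Z1: Z = 1/(jωC) = -j/(ω·C) = 0 - j1.257e+04 Ω
  Z2: Z = 1/(jωC) = -j/(ω·C) = 0 - j4885 Ω
  Z3: Z = jωL = j·377·0.00174 = 0 + j0.656 Ω
  Z4: Z = R = 712 Ω
  Z5: Z = 1/(jωC) = -j/(ω·C) = 0 - j1.507e+05 Ω
Step 3 — Bridge requires nodal analysis (the Z5 bridge couples midpoints C and D, so the two paths cannot be reduced to a simple series/parallel combination). Setting node B to ground and injecting 1 A at node A, the 3-node admittance system at A, C, D solves to V_A = Z_AB = 710.7 - j30.04 Ω = 711.4∠-2.4° Ω.

Z = 710.7 - j30.04 Ω = 711.4∠-2.4° Ω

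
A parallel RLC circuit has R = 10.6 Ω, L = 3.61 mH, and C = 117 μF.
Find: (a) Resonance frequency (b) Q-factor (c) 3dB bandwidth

Step 1 — Resonance: ω₀ = 1/√(LC) = 1/√(0.00361·0.000117) = 1539 rad/s.
Step 2 — f₀ = ω₀/(2π) = 244.9 Hz.
Step 3 — Parallel Q: Q = R/(ω₀L) = 10.6/(1539·0.00361) = 1.908.
Step 4 — Bandwidth: Δω = ω₀/Q = 806.3 rad/s; BW = Δω/(2π) = 128.3 Hz.

(a) f₀ = 244.9 Hz  (b) Q = 1.908  (c) BW = 128.3 Hz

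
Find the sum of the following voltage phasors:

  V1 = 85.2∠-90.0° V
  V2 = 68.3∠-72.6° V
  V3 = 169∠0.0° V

Step 1 — Convert each phasor to rectangular form:
  V1 = 85.2·(cos(-90.0°) + j·sin(-90.0°)) = 0 - j85.2 V
  V2 = 68.3·(cos(-72.6°) + j·sin(-72.6°)) = 20.42 - j65.17 V
  V3 = 169·(cos(0.0°) + j·sin(0.0°)) = 169 V
Step 2 — Sum components: V_total = 189.4 - j150.4 V.
Step 3 — Convert to polar: |V_total| = 241.9 V, ∠V_total = -38.4°.

V_total = 241.9∠-38.4° V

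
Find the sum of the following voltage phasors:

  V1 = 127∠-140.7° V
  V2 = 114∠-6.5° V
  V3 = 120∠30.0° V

Step 1 — Convert each phasor to rectangular form:
  V1 = 127·(cos(-140.7°) + j·sin(-140.7°)) = -98.28 - j80.44 V
  V2 = 114·(cos(-6.5°) + j·sin(-6.5°)) = 113.3 - j12.91 V
  V3 = 120·(cos(30.0°) + j·sin(30.0°)) = 103.9 + j60 V
Step 2 — Sum components: V_total = 118.9 - j33.34 V.
Step 3 — Convert to polar: |V_total| = 123.5 V, ∠V_total = -15.7°.

V_total = 123.5∠-15.7° V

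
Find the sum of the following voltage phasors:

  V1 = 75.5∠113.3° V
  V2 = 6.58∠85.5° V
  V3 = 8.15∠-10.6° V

Step 1 — Convert each phasor to rectangular form:
  V1 = 75.5·(cos(113.3°) + j·sin(113.3°)) = -29.86 + j69.34 V
  V2 = 6.58·(cos(85.5°) + j·sin(85.5°)) = 0.5163 + j6.56 V
  V3 = 8.15·(cos(-10.6°) + j·sin(-10.6°)) = 8.011 - j1.499 V
Step 2 — Sum components: V_total = -21.34 + j74.4 V.
Step 3 — Convert to polar: |V_total| = 77.4 V, ∠V_total = 106.0°.

V_total = 77.4∠106.0° V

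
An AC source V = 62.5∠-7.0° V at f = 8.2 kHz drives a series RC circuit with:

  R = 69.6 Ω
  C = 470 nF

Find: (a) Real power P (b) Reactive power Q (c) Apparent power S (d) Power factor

Step 1 — Angular frequency: ω = 2π·f = 2π·8200 = 5.152e+04 rad/s.
Step 2 — Component impedances:
  R: Z = R = 69.6 Ω
  C: Z = 1/(jωC) = -j/(ω·C) = 0 - j41.3 Ω
Step 3 — Series combination: Z_total = R + C = 69.6 - j41.3 Ω = 80.93∠-30.7° Ω.
Step 4 — Source phasor: V = 62.5∠-7.0° V = 62.03 - j7.617 V.
Step 5 — Current: I = V / Z = 0.7072 + j0.3102 A = 0.7723∠23.7° A.
Step 6 — Complex power: S = V·I* = 41.51 - j24.63 VA.
Step 7 — Real power: P = Re(S) = 41.51 W.
Step 8 — Reactive power: Q = Im(S) = -24.63 VAR.
Step 9 — Apparent power: |S| = 48.27 VA.
Step 10 — Power factor: PF = P/|S| = 0.86 (leading).

(a) P = 41.51 W  (b) Q = -24.63 VAR  (c) S = 48.27 VA  (d) PF = 0.86 (leading)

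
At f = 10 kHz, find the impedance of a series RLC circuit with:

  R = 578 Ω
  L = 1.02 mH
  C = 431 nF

Step 1 — Angular frequency: ω = 2π·f = 2π·1e+04 = 6.283e+04 rad/s.
Step 2 — Component impedances:
  R: Z = R = 578 Ω
  L: Z = jωL = j·6.283e+04·0.00102 = 0 + j64.09 Ω
  C: Z = 1/(jωC) = -j/(ω·C) = 0 - j36.93 Ω
Step 3 — Series combination: Z_total = R + L + C = 578 + j27.16 Ω = 578.6∠2.7° Ω.

Z = 578 + j27.16 Ω = 578.6∠2.7° Ω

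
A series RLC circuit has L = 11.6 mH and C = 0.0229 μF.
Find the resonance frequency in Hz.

Step 1 — Resonance condition Im(Z)=0 gives ω₀ = 1/√(LC).
Step 2 — ω₀ = 1/√(0.0116·2.29e-08) = 6.136e+04 rad/s.
Step 3 — f₀ = ω₀/(2π) = 9765 Hz.

f₀ = 9765 Hz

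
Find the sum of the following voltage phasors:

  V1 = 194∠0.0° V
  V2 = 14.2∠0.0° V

Step 1 — Convert each phasor to rectangular form:
  V1 = 194·(cos(0.0°) + j·sin(0.0°)) = 194 V
  V2 = 14.2·(cos(0.0°) + j·sin(0.0°)) = 14.2 V
Step 2 — Sum components: V_total = 208.2 V.
Step 3 — Convert to polar: |V_total| = 208.2 V, ∠V_total = 0.0°.

V_total = 208.2∠0.0° V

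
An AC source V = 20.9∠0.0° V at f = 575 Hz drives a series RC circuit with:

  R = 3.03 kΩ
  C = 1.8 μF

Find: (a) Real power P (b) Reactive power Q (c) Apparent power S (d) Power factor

Step 1 — Angular frequency: ω = 2π·f = 2π·575 = 3613 rad/s.
Step 2 — Component impedances:
  R: Z = R = 3030 Ω
  C: Z = 1/(jωC) = -j/(ω·C) = 0 - j153.8 Ω
Step 3 — Series combination: Z_total = R + C = 3030 - j153.8 Ω = 3034∠-2.9° Ω.
Step 4 — Source phasor: V = 20.9∠0.0° V = 20.9 V.
Step 5 — Current: I = V / Z = 0.00688 + j0.0003492 A = 0.006889∠2.9° A.
Step 6 — Complex power: S = V·I* = 0.1438 - j0.007297 VA.
Step 7 — Real power: P = Re(S) = 0.1438 W.
Step 8 — Reactive power: Q = Im(S) = -0.007297 VAR.
Step 9 — Apparent power: |S| = 0.144 VA.
Step 10 — Power factor: PF = P/|S| = 0.9987 (leading).

(a) P = 0.1438 W  (b) Q = -0.007297 VAR  (c) S = 0.144 VA  (d) PF = 0.9987 (leading)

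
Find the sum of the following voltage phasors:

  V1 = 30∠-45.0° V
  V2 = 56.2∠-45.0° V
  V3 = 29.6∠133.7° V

Step 1 — Convert each phasor to rectangular form:
  V1 = 30·(cos(-45.0°) + j·sin(-45.0°)) = 21.21 - j21.21 V
  V2 = 56.2·(cos(-45.0°) + j·sin(-45.0°)) = 39.74 - j39.74 V
  V3 = 29.6·(cos(133.7°) + j·sin(133.7°)) = -20.45 + j21.4 V
Step 2 — Sum components: V_total = 40.5 - j39.55 V.
Step 3 — Convert to polar: |V_total| = 56.61 V, ∠V_total = -44.3°.

V_total = 56.61∠-44.3° V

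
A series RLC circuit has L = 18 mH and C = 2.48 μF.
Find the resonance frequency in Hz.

Step 1 — Resonance condition Im(Z)=0 gives ω₀ = 1/√(LC).
Step 2 — ω₀ = 1/√(0.018·2.48e-06) = 4733 rad/s.
Step 3 — f₀ = ω₀/(2π) = 753.3 Hz.

f₀ = 753.3 Hz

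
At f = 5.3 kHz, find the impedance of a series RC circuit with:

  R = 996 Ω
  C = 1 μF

Step 1 — Angular frequency: ω = 2π·f = 2π·5300 = 3.33e+04 rad/s.
Step 2 — Component impedances:
  R: Z = R = 996 Ω
  C: Z = 1/(jωC) = -j/(ω·C) = 0 - j30.03 Ω
Step 3 — Series combination: Z_total = R + C = 996 - j30.03 Ω = 996.5∠-1.7° Ω.

Z = 996 - j30.03 Ω = 996.5∠-1.7° Ω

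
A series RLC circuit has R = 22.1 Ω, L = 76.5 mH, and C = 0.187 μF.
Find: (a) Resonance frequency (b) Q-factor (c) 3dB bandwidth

Step 1 — Resonance condition Im(Z)=0 gives ω₀ = 1/√(LC).
Step 2 — ω₀ = 1/√(0.0765·1.87e-07) = 8361 rad/s.
Step 3 — f₀ = ω₀/(2π) = 1331 Hz.
Step 4 — Series Q: Q = ω₀L/R = 8361·0.0765/22.1 = 28.94.
Step 5 — 3dB bandwidth: Δω = ω₀/Q = 288.9 rad/s; BW = Δω/(2π) = 45.98 Hz.

(a) f₀ = 1331 Hz  (b) Q = 28.94  (c) BW = 45.98 Hz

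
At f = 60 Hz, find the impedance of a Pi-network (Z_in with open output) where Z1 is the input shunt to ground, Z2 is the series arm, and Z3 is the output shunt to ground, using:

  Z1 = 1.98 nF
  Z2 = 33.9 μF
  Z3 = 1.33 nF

Step 1 — Angular frequency: ω = 2π·f = 2π·60 = 377 rad/s.
Step 2 — Component impedances:
  Z1: Z = 1/(jωC) = -j/(ω·C) = 0 - j1.34e+06 Ω
  Z2: Z = 1/(jωC) = -j/(ω·C) = 0 - j78.25 Ω
  Z3: Z = 1/(jωC) = -j/(ω·C) = 0 - j1.994e+06 Ω
Step 3 — With open output, the series arm Z2 and the output shunt Z3 appear in series to ground: Z2 + Z3 = 0 - j1.995e+06 Ω.
Step 4 — Parallel with input shunt Z1: Z_in = Z1 || (Z2 + Z3) = 0 - j8.014e+05 Ω = 8.014e+05∠-90.0° Ω.

Z = 0 - j8.014e+05 Ω = 8.014e+05∠-90.0° Ω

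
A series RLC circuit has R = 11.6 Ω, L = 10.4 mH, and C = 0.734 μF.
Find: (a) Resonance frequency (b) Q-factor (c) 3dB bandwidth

Step 1 — Resonance condition Im(Z)=0 gives ω₀ = 1/√(LC).
Step 2 — ω₀ = 1/√(0.0104·7.34e-07) = 1.145e+04 rad/s.
Step 3 — f₀ = ω₀/(2π) = 1822 Hz.
Step 4 — Series Q: Q = ω₀L/R = 1.145e+04·0.0104/11.6 = 10.26.
Step 5 — 3dB bandwidth: Δω = ω₀/Q = 1115 rad/s; BW = Δω/(2π) = 177.5 Hz.

(a) f₀ = 1822 Hz  (b) Q = 10.26  (c) BW = 177.5 Hz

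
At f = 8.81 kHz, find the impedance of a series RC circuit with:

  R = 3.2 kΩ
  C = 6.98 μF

Step 1 — Angular frequency: ω = 2π·f = 2π·8810 = 5.535e+04 rad/s.
Step 2 — Component impedances:
  R: Z = R = 3200 Ω
  C: Z = 1/(jωC) = -j/(ω·C) = 0 - j2.588 Ω
Step 3 — Series combination: Z_total = R + C = 3200 - j2.588 Ω = 3200∠-0.0° Ω.

Z = 3200 - j2.588 Ω = 3200∠-0.0° Ω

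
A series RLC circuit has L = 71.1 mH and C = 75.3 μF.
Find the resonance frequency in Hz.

Step 1 — Resonance condition Im(Z)=0 gives ω₀ = 1/√(LC).
Step 2 — ω₀ = 1/√(0.0711·7.53e-05) = 432.2 rad/s.
Step 3 — f₀ = ω₀/(2π) = 68.78 Hz.

f₀ = 68.78 Hz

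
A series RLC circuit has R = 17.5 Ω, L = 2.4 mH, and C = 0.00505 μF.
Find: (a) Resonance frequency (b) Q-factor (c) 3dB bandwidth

Step 1 — Resonance condition Im(Z)=0 gives ω₀ = 1/√(LC).
Step 2 — ω₀ = 1/√(0.0024·5.05e-09) = 2.872e+05 rad/s.
Step 3 — f₀ = ω₀/(2π) = 4.572e+04 Hz.
Step 4 — Series Q: Q = ω₀L/R = 2.872e+05·0.0024/17.5 = 39.39.
Step 5 — 3dB bandwidth: Δω = ω₀/Q = 7292 rad/s; BW = Δω/(2π) = 1161 Hz.

(a) f₀ = 4.572e+04 Hz  (b) Q = 39.39  (c) BW = 1161 Hz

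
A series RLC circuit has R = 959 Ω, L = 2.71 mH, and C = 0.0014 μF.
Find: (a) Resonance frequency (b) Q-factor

Step 1 — Resonance condition Im(Z)=0 gives ω₀ = 1/√(LC).
Step 2 — ω₀ = 1/√(0.00271·1.4e-09) = 5.134e+05 rad/s.
Step 3 — f₀ = ω₀/(2π) = 8.171e+04 Hz.
Step 4 — Series Q: Q = ω₀L/R = 5.134e+05·0.00271/959 = 1.451.

(a) f₀ = 8.171e+04 Hz  (b) Q = 1.451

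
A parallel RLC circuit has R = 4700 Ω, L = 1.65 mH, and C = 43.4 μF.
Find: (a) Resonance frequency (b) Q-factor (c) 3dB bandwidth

Step 1 — Resonance: ω₀ = 1/√(LC) = 1/√(0.00165·4.34e-05) = 3737 rad/s.
Step 2 — f₀ = ω₀/(2π) = 594.7 Hz.
Step 3 — Parallel Q: Q = R/(ω₀L) = 4700/(3737·0.00165) = 762.3.
Step 4 — Bandwidth: Δω = ω₀/Q = 4.902 rad/s; BW = Δω/(2π) = 0.7802 Hz.

(a) f₀ = 594.7 Hz  (b) Q = 762.3  (c) BW = 0.7802 Hz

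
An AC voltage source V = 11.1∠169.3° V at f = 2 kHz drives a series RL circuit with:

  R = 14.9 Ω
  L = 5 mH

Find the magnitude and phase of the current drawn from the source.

Step 1 — Angular frequency: ω = 2π·f = 2π·2000 = 1.257e+04 rad/s.
Step 2 — Component impedances:
  R: Z = R = 14.9 Ω
  L: Z = jωL = j·1.257e+04·0.005 = 0 + j62.83 Ω
Step 3 — Series combination: Z_total = R + L = 14.9 + j62.83 Ω = 64.57∠76.7° Ω.
Step 4 — Source phasor: V = 11.1∠169.3° V = -10.91 + j2.061 V.
Step 5 — Ohm's law: I = V / Z_total = (-10.91 + j2.061) / (14.9 + j62.83) = -0.00792 + j0.1717 A.
Step 6 — Convert to polar: |I| = 0.1719 A, ∠I = 92.6°.

I = 0.1719∠92.6° A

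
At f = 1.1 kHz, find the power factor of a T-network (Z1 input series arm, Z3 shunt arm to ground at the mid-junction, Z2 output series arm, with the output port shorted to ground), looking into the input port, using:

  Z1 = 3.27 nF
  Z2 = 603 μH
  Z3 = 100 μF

Step 1 — Angular frequency: ω = 2π·f = 2π·1100 = 6912 rad/s.
Step 2 — Component impedances:
  Z1: Z = 1/(jωC) = -j/(ω·C) = 0 - j4.425e+04 Ω
  Z2: Z = jωL = j·6912·0.000603 = 0 + j4.168 Ω
  Z3: Z = 1/(jωC) = -j/(ω·C) = 0 - j1.447 Ω
Step 3 — With the output port shorted to ground, the output series arm Z2 runs from the junction to ground; the shunt arm Z3 also runs from the junction to ground. They appear in parallel: Z3 || Z2 = 0 - j2.216 Ω.
Step 4 — Series with input arm Z1: Z_in = Z1 + (Z3 || Z2) = 0 - j4.425e+04 Ω = 4.425e+04∠-90.0° Ω.
Step 5 — Power factor: PF = cos(φ) = Re(Z)/|Z| = 0/4.425e+04 = 0.
Step 6 — Type: Im(Z) = -4.425e+04 ⇒ leading (phase φ = -90.0°).

PF = 0 (leading, φ = -90.0°)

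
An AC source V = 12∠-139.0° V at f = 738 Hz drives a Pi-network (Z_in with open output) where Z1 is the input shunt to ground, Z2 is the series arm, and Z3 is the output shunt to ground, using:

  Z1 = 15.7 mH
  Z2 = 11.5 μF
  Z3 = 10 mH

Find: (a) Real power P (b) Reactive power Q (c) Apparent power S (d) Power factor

Step 1 — Angular frequency: ω = 2π·f = 2π·738 = 4637 rad/s.
Step 2 — Component impedances:
  Z1: Z = jωL = j·4637·0.0157 = 0 + j72.8 Ω
  Z2: Z = 1/(jωC) = -j/(ω·C) = 0 - j18.75 Ω
  Z3: Z = jωL = j·4637·0.01 = 0 + j46.37 Ω
Step 3 — With open output, the series arm Z2 and the output shunt Z3 appear in series to ground: Z2 + Z3 = 0 + j27.62 Ω.
Step 4 — Parallel with input shunt Z1: Z_in = Z1 || (Z2 + Z3) = 0 + j20.02 Ω = 20.02∠90.0° Ω.
Step 5 — Source phasor: V = 12∠-139.0° V = -9.057 - j7.873 V.
Step 6 — Current: I = V / Z = -0.3932 + j0.4523 A = 0.5993∠131.0° A.
Step 7 — Complex power: S = V·I* = 0 + j7.192 VA.
Step 8 — Real power: P = Re(S) = 0 W.
Step 9 — Reactive power: Q = Im(S) = 7.192 VAR.
Step 10 — Apparent power: |S| = 7.192 VA.
Step 11 — Power factor: PF = P/|S| = 0 (lagging).

(a) P = 0 W  (b) Q = 7.192 VAR  (c) S = 7.192 VA  (d) PF = 0 (lagging)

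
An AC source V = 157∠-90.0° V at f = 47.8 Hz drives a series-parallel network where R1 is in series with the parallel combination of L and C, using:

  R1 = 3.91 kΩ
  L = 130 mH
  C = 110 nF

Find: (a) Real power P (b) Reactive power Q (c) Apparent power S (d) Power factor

Step 1 — Angular frequency: ω = 2π·f = 2π·47.8 = 300.3 rad/s.
Step 2 — Component impedances:
  R1: Z = R = 3910 Ω
  L: Z = jωL = j·300.3·0.13 = 0 + j39.04 Ω
  C: Z = 1/(jωC) = -j/(ω·C) = 0 - j3.027e+04 Ω
Step 3 — Parallel branch: L || C = 1/(1/L + 1/C) = 0 + j39.09 Ω.
Step 4 — Series with R1: Z_total = R1 + (L || C) = 3910 + j39.09 Ω = 3910∠0.6° Ω.
Step 5 — Source phasor: V = 157∠-90.0° V = 0 - j157 V.
Step 6 — Current: I = V / Z = -0.0004014 - j0.04015 A = 0.04015∠-90.6° A.
Step 7 — Complex power: S = V·I* = 6.303 + j0.06303 VA.
Step 8 — Real power: P = Re(S) = 6.303 W.
Step 9 — Reactive power: Q = Im(S) = 0.06303 VAR.
Step 10 — Apparent power: |S| = 6.304 VA.
Step 11 — Power factor: PF = P/|S| = 1 (lagging).

(a) P = 6.303 W  (b) Q = 0.06303 VAR  (c) S = 6.304 VA  (d) PF = 1 (lagging)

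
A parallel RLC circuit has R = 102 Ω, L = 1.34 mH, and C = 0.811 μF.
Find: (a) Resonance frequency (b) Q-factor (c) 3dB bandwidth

Step 1 — Resonance: ω₀ = 1/√(LC) = 1/√(0.00134·8.11e-07) = 3.033e+04 rad/s.
Step 2 — f₀ = ω₀/(2π) = 4828 Hz.
Step 3 — Parallel Q: Q = R/(ω₀L) = 102/(3.033e+04·0.00134) = 2.509.
Step 4 — Bandwidth: Δω = ω₀/Q = 1.209e+04 rad/s; BW = Δω/(2π) = 1924 Hz.

(a) f₀ = 4828 Hz  (b) Q = 2.509  (c) BW = 1924 Hz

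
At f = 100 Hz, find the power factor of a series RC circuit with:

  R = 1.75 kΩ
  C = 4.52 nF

Step 1 — Angular frequency: ω = 2π·f = 2π·100 = 628.3 rad/s.
Step 2 — Component impedances:
  R: Z = R = 1750 Ω
  C: Z = 1/(jωC) = -j/(ω·C) = 0 - j3.521e+05 Ω
Step 3 — Series combination: Z_total = R + C = 1750 - j3.521e+05 Ω = 3.521e+05∠-89.7° Ω.
Step 4 — Power factor: PF = cos(φ) = Re(Z)/|Z| = 1750/3.521e+05 = 0.00497.
Step 5 — Type: Im(Z) = -3.521e+05 ⇒ leading (phase φ = -89.7°).

PF = 0.00497 (leading, φ = -89.7°)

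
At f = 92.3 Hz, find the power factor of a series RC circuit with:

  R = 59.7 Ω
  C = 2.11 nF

Step 1 — Angular frequency: ω = 2π·f = 2π·92.3 = 579.9 rad/s.
Step 2 — Component impedances:
  R: Z = R = 59.7 Ω
  C: Z = 1/(jωC) = -j/(ω·C) = 0 - j8.172e+05 Ω
Step 3 — Series combination: Z_total = R + C = 59.7 - j8.172e+05 Ω = 8.172e+05∠-90.0° Ω.
Step 4 — Power factor: PF = cos(φ) = Re(Z)/|Z| = 59.7/8.172e+05 = 7.305e-05.
Step 5 — Type: Im(Z) = -8.172e+05 ⇒ leading (phase φ = -90.0°).

PF = 7.305e-05 (leading, φ = -90.0°)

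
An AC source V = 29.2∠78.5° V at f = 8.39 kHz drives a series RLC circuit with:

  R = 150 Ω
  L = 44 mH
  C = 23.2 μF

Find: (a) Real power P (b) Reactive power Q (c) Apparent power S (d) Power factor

Step 1 — Angular frequency: ω = 2π·f = 2π·8390 = 5.272e+04 rad/s.
Step 2 — Component impedances:
  R: Z = R = 150 Ω
  L: Z = jωL = j·5.272e+04·0.044 = 0 + j2320 Ω
  C: Z = 1/(jωC) = -j/(ω·C) = 0 - j0.8177 Ω
Step 3 — Series combination: Z_total = R + L + C = 150 + j2319 Ω = 2324∠86.3° Ω.
Step 4 — Source phasor: V = 29.2∠78.5° V = 5.822 + j28.61 V.
Step 5 — Current: I = V / Z = 0.01245 - j0.001705 A = 0.01257∠-7.8° A.
Step 6 — Complex power: S = V·I* = 0.02369 + j0.3662 VA.
Step 7 — Real power: P = Re(S) = 0.02369 W.
Step 8 — Reactive power: Q = Im(S) = 0.3662 VAR.
Step 9 — Apparent power: |S| = 0.367 VA.
Step 10 — Power factor: PF = P/|S| = 0.06456 (lagging).

(a) P = 0.02369 W  (b) Q = 0.3662 VAR  (c) S = 0.367 VA  (d) PF = 0.06456 (lagging)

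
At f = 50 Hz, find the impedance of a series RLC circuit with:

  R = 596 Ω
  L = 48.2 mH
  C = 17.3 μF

Step 1 — Angular frequency: ω = 2π·f = 2π·50 = 314.2 rad/s.
Step 2 — Component impedances:
  R: Z = R = 596 Ω
  L: Z = jωL = j·314.2·0.0482 = 0 + j15.14 Ω
  C: Z = 1/(jωC) = -j/(ω·C) = 0 - j184 Ω
Step 3 — Series combination: Z_total = R + L + C = 596 - j168.9 Ω = 619.5∠-15.8° Ω.

Z = 596 - j168.9 Ω = 619.5∠-15.8° Ω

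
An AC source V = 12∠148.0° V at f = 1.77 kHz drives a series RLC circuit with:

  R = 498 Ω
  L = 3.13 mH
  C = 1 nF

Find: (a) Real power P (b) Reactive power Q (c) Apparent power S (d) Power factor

Step 1 — Angular frequency: ω = 2π·f = 2π·1770 = 1.112e+04 rad/s.
Step 2 — Component impedances:
  R: Z = R = 498 Ω
  L: Z = jωL = j·1.112e+04·0.00313 = 0 + j34.81 Ω
  C: Z = 1/(jωC) = -j/(ω·C) = 0 - j8.992e+04 Ω
Step 3 — Series combination: Z_total = R + L + C = 498 - j8.988e+04 Ω = 8.988e+04∠-89.7° Ω.
Step 4 — Source phasor: V = 12∠148.0° V = -10.18 + j6.359 V.
Step 5 — Current: I = V / Z = -7.137e-05 - j0.0001128 A = 0.0001335∠-122.3° A.
Step 6 — Complex power: S = V·I* = 8.876e-06 - j0.001602 VA.
Step 7 — Real power: P = Re(S) = 8.876e-06 W.
Step 8 — Reactive power: Q = Im(S) = -0.001602 VAR.
Step 9 — Apparent power: |S| = 0.001602 VA.
Step 10 — Power factor: PF = P/|S| = 0.00554 (leading).

(a) P = 8.876e-06 W  (b) Q = -0.001602 VAR  (c) S = 0.001602 VA  (d) PF = 0.00554 (leading)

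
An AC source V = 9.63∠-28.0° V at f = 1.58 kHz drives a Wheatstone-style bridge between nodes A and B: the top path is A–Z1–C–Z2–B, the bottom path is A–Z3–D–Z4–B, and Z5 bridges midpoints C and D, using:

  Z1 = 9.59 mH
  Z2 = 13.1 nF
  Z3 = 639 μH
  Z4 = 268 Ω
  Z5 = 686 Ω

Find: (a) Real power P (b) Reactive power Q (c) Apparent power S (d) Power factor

Step 1 — Angular frequency: ω = 2π·f = 2π·1580 = 9927 rad/s.
Step 2 — Component impedances:
  Z1: Z = jωL = j·9927·0.00959 = 0 + j95.2 Ω
  Z2: Z = 1/(jωC) = -j/(ω·C) = 0 - j7689 Ω
  Z3: Z = jωL = j·9927·0.000639 = 0 + j6.344 Ω
  Z4: Z = R = 268 Ω
  Z5: Z = R = 686 Ω
Step 3 — Bridge requires nodal analysis (the Z5 bridge couples midpoints C and D, so the two paths cannot be reduced to a simple series/parallel combination). Setting node B to ground and injecting 1 A at node A, the 3-node admittance system at A, C, D solves to V_A = Z_AB = 268.1 - j3.191 Ω = 268.2∠-0.7° Ω.
Step 4 — Source phasor: V = 9.63∠-28.0° V = 8.503 - j4.521 V.
Step 5 — Current: I = V / Z = 0.03191 - j0.01648 A = 0.03591∠-27.3° A.
Step 6 — Complex power: S = V·I* = 0.3458 - j0.004115 VA.
Step 7 — Real power: P = Re(S) = 0.3458 W.
Step 8 — Reactive power: Q = Im(S) = -0.004115 VAR.
Step 9 — Apparent power: |S| = 0.3458 VA.
Step 10 — Power factor: PF = P/|S| = 0.9999 (leading).

(a) P = 0.3458 W  (b) Q = -0.004115 VAR  (c) S = 0.3458 VA  (d) PF = 0.9999 (leading)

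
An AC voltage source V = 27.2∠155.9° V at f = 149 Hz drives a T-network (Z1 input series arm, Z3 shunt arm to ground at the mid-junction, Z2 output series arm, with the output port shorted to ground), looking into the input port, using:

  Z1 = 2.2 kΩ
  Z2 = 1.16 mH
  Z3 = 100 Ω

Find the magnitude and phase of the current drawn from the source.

Step 1 — Angular frequency: ω = 2π·f = 2π·149 = 936.2 rad/s.
Step 2 — Component impedances:
  Z1: Z = R = 2200 Ω
  Z2: Z = jωL = j·936.2·0.00116 = 0 + j1.086 Ω
  Z3: Z = R = 100 Ω
Step 3 — With the output port shorted to ground, the output series arm Z2 runs from the junction to ground; the shunt arm Z3 also runs from the junction to ground. They appear in parallel: Z3 || Z2 = 0.01179 + j1.086 Ω.
Step 4 — Series with input arm Z1: Z_in = Z1 + (Z3 || Z2) = 2200 + j1.086 Ω = 2200∠0.0° Ω.
Step 5 — Source phasor: V = 27.2∠155.9° V = -24.83 + j11.11 V.
Step 6 — Ohm's law: I = V / Z_total = (-24.83 + j11.11) / (2200 + j1.086) = -0.01128 + j0.005054 A.
Step 7 — Convert to polar: |I| = 0.01236 A, ∠I = 155.9°.

I = 0.01236∠155.9° A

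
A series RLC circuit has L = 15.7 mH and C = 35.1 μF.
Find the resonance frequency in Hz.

Step 1 — Resonance condition Im(Z)=0 gives ω₀ = 1/√(LC).
Step 2 — ω₀ = 1/√(0.0157·3.51e-05) = 1347 rad/s.
Step 3 — f₀ = ω₀/(2π) = 214.4 Hz.

f₀ = 214.4 Hz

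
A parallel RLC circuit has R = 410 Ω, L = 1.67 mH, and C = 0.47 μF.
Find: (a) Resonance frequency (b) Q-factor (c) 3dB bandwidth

Step 1 — Resonance: ω₀ = 1/√(LC) = 1/√(0.00167·4.7e-07) = 3.569e+04 rad/s.
Step 2 — f₀ = ω₀/(2π) = 5681 Hz.
Step 3 — Parallel Q: Q = R/(ω₀L) = 410/(3.569e+04·0.00167) = 6.878.
Step 4 — Bandwidth: Δω = ω₀/Q = 5189 rad/s; BW = Δω/(2π) = 825.9 Hz.

(a) f₀ = 5681 Hz  (b) Q = 6.878  (c) BW = 825.9 Hz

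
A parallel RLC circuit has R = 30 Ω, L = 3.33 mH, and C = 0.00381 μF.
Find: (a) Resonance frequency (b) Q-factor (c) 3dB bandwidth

Step 1 — Resonance: ω₀ = 1/√(LC) = 1/√(0.00333·3.81e-09) = 2.807e+05 rad/s.
Step 2 — f₀ = ω₀/(2π) = 4.468e+04 Hz.
Step 3 — Parallel Q: Q = R/(ω₀L) = 30/(2.807e+05·0.00333) = 0.03209.
Step 4 — Bandwidth: Δω = ω₀/Q = 8.749e+06 rad/s; BW = Δω/(2π) = 1.392e+06 Hz.

(a) f₀ = 4.468e+04 Hz  (b) Q = 0.03209  (c) BW = 1.392e+06 Hz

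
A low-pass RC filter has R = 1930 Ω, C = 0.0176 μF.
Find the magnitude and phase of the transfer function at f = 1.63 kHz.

Step 1 — Angular frequency: ω = 2π·1630 = 1.024e+04 rad/s.
Step 2 — Transfer function: H(jω) = 1/(1 + jωRC).
Step 3 — Denominator: 1 + jωRC = 1 + j·1.024e+04·1930·1.76e-08 = 1 + j0.3479.
Step 4 — H = 0.892 - j0.3103.
Step 5 — Magnitude: |H| = 0.9445 (-0.5 dB); phase: φ = -19.2°.

|H| = 0.9445 (-0.5 dB), φ = -19.2°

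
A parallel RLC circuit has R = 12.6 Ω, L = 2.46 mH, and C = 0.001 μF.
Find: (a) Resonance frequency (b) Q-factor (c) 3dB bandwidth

Step 1 — Resonance: ω₀ = 1/√(LC) = 1/√(0.00246·1e-09) = 6.376e+05 rad/s.
Step 2 — f₀ = ω₀/(2π) = 1.015e+05 Hz.
Step 3 — Parallel Q: Q = R/(ω₀L) = 12.6/(6.376e+05·0.00246) = 0.008033.
Step 4 — Bandwidth: Δω = ω₀/Q = 7.937e+07 rad/s; BW = Δω/(2π) = 1.263e+07 Hz.

(a) f₀ = 1.015e+05 Hz  (b) Q = 0.008033  (c) BW = 1.263e+07 Hz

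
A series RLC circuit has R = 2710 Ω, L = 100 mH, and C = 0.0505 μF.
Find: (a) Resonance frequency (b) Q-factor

Step 1 — Resonance condition Im(Z)=0 gives ω₀ = 1/√(LC).
Step 2 — ω₀ = 1/√(0.1·5.05e-08) = 1.407e+04 rad/s.
Step 3 — f₀ = ω₀/(2π) = 2240 Hz.
Step 4 — Series Q: Q = ω₀L/R = 1.407e+04·0.1/2710 = 0.5193.

(a) f₀ = 2240 Hz  (b) Q = 0.5193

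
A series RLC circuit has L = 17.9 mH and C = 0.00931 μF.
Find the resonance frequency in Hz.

Step 1 — Resonance condition Im(Z)=0 gives ω₀ = 1/√(LC).
Step 2 — ω₀ = 1/√(0.0179·9.31e-09) = 7.746e+04 rad/s.
Step 3 — f₀ = ω₀/(2π) = 1.233e+04 Hz.

f₀ = 1.233e+04 Hz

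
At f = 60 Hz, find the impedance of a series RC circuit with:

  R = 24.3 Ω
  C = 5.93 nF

Step 1 — Angular frequency: ω = 2π·f = 2π·60 = 377 rad/s.
Step 2 — Component impedances:
  R: Z = R = 24.3 Ω
  C: Z = 1/(jωC) = -j/(ω·C) = 0 - j4.473e+05 Ω
Step 3 — Series combination: Z_total = R + C = 24.3 - j4.473e+05 Ω = 4.473e+05∠-90.0° Ω.

Z = 24.3 - j4.473e+05 Ω = 4.473e+05∠-90.0° Ω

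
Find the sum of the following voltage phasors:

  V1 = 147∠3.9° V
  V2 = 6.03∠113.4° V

Step 1 — Convert each phasor to rectangular form:
  V1 = 147·(cos(3.9°) + j·sin(3.9°)) = 146.7 + j9.998 V
  V2 = 6.03·(cos(113.4°) + j·sin(113.4°)) = -2.395 + j5.534 V
Step 2 — Sum components: V_total = 144.3 + j15.53 V.
Step 3 — Convert to polar: |V_total| = 145.1 V, ∠V_total = 6.1°.

V_total = 145.1∠6.1° V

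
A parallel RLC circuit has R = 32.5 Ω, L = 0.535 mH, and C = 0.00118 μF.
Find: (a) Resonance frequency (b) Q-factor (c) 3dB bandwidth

Step 1 — Resonance: ω₀ = 1/√(LC) = 1/√(0.000535·1.18e-09) = 1.259e+06 rad/s.
Step 2 — f₀ = ω₀/(2π) = 2.003e+05 Hz.
Step 3 — Parallel Q: Q = R/(ω₀L) = 32.5/(1.259e+06·0.000535) = 0.04827.
Step 4 — Bandwidth: Δω = ω₀/Q = 2.608e+07 rad/s; BW = Δω/(2π) = 4.15e+06 Hz.

(a) f₀ = 2.003e+05 Hz  (b) Q = 0.04827  (c) BW = 4.15e+06 Hz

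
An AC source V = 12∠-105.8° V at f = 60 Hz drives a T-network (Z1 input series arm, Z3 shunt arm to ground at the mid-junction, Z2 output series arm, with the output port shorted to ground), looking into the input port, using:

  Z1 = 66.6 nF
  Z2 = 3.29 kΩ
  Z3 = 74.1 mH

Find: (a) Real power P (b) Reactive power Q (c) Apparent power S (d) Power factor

Step 1 — Angular frequency: ω = 2π·f = 2π·60 = 377 rad/s.
Step 2 — Component impedances:
  Z1: Z = 1/(jωC) = -j/(ω·C) = 0 - j3.983e+04 Ω
  Z2: Z = R = 3290 Ω
  Z3: Z = jωL = j·377·0.0741 = 0 + j27.94 Ω
Step 3 — With the output port shorted to ground, the output series arm Z2 runs from the junction to ground; the shunt arm Z3 also runs from the junction to ground. They appear in parallel: Z3 || Z2 = 0.2372 + j27.93 Ω.
Step 4 — Series with input arm Z1: Z_in = Z1 + (Z3 || Z2) = 0.2372 - j3.98e+04 Ω = 3.98e+04∠-90.0° Ω.
Step 5 — Source phasor: V = 12∠-105.8° V = -3.267 - j11.55 V.
Step 6 — Current: I = V / Z = 0.0002901 - j8.209e-05 A = 0.0003015∠-15.8° A.
Step 7 — Complex power: S = V·I* = 2.156e-08 - j0.003618 VA.
Step 8 — Real power: P = Re(S) = 2.156e-08 W.
Step 9 — Reactive power: Q = Im(S) = -0.003618 VAR.
Step 10 — Apparent power: |S| = 0.003618 VA.
Step 11 — Power factor: PF = P/|S| = 5.959e-06 (leading).

(a) P = 2.156e-08 W  (b) Q = -0.003618 VAR  (c) S = 0.003618 VA  (d) PF = 5.959e-06 (leading)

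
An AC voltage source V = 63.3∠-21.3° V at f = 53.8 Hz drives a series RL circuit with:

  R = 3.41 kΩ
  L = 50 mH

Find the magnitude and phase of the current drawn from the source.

Step 1 — Angular frequency: ω = 2π·f = 2π·53.8 = 338 rad/s.
Step 2 — Component impedances:
  R: Z = R = 3410 Ω
  L: Z = jωL = j·338·0.05 = 0 + j16.9 Ω
Step 3 — Series combination: Z_total = R + L = 3410 + j16.9 Ω = 3410∠0.3° Ω.
Step 4 — Source phasor: V = 63.3∠-21.3° V = 58.98 - j22.99 V.
Step 5 — Ohm's law: I = V / Z_total = (58.98 - j22.99) / (3410 + j16.9) = 0.01726 - j0.006829 A.
Step 6 — Convert to polar: |I| = 0.01856 A, ∠I = -21.6°.

I = 0.01856∠-21.6° A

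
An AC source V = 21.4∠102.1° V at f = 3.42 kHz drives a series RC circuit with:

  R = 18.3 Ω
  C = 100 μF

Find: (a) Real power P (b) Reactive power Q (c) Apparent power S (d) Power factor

Step 1 — Angular frequency: ω = 2π·f = 2π·3420 = 2.149e+04 rad/s.
Step 2 — Component impedances:
  R: Z = R = 18.3 Ω
  C: Z = 1/(jωC) = -j/(ω·C) = 0 - j0.4654 Ω
Step 3 — Series combination: Z_total = R + C = 18.3 - j0.4654 Ω = 18.31∠-1.5° Ω.
Step 4 — Source phasor: V = 21.4∠102.1° V = -4.486 + j20.92 V.
Step 5 — Current: I = V / Z = -0.274 + j1.136 A = 1.169∠103.6° A.
Step 6 — Complex power: S = V·I* = 25.01 - j0.636 VA.
Step 7 — Real power: P = Re(S) = 25.01 W.
Step 8 — Reactive power: Q = Im(S) = -0.636 VAR.
Step 9 — Apparent power: |S| = 25.02 VA.
Step 10 — Power factor: PF = P/|S| = 0.9997 (leading).

(a) P = 25.01 W  (b) Q = -0.636 VAR  (c) S = 25.02 VA  (d) PF = 0.9997 (leading)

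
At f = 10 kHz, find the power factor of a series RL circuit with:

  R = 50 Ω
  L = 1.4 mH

Step 1 — Angular frequency: ω = 2π·f = 2π·1e+04 = 6.283e+04 rad/s.
Step 2 — Component impedances:
  R: Z = R = 50 Ω
  L: Z = jωL = j·6.283e+04·0.0014 = 0 + j87.96 Ω
Step 3 — Series combination: Z_total = R + L = 50 + j87.96 Ω = 101.2∠60.4° Ω.
Step 4 — Power factor: PF = cos(φ) = Re(Z)/|Z| = 50/101.18 = 0.4942.
Step 5 — Type: Im(Z) = 87.96 ⇒ lagging (phase φ = 60.4°).

PF = 0.4942 (lagging, φ = 60.4°)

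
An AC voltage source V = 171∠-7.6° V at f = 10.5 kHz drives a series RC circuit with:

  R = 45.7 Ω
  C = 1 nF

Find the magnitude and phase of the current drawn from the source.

Step 1 — Angular frequency: ω = 2π·f = 2π·1.05e+04 = 6.597e+04 rad/s.
Step 2 — Component impedances:
  R: Z = R = 45.7 Ω
  C: Z = 1/(jωC) = -j/(ω·C) = 0 - j1.516e+04 Ω
Step 3 — Series combination: Z_total = R + C = 45.7 - j1.516e+04 Ω = 1.516e+04∠-89.8° Ω.
Step 4 — Source phasor: V = 171∠-7.6° V = 169.5 - j22.62 V.
Step 5 — Ohm's law: I = V / Z_total = (169.5 - j22.62) / (45.7 - j1.516e+04) = 0.001526 + j0.01118 A.
Step 6 — Convert to polar: |I| = 0.01128 A, ∠I = 82.2°.

I = 0.01128∠82.2° A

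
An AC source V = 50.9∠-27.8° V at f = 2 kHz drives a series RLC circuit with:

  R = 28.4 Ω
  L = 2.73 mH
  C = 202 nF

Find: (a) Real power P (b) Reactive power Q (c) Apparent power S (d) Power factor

Step 1 — Angular frequency: ω = 2π·f = 2π·2000 = 1.257e+04 rad/s.
Step 2 — Component impedances:
  R: Z = R = 28.4 Ω
  L: Z = jωL = j·1.257e+04·0.00273 = 0 + j34.31 Ω
  C: Z = 1/(jωC) = -j/(ω·C) = 0 - j393.9 Ω
Step 3 — Series combination: Z_total = R + L + C = 28.4 - j359.6 Ω = 360.8∠-85.5° Ω.
Step 4 — Source phasor: V = 50.9∠-27.8° V = 45.03 - j23.74 V.
Step 5 — Current: I = V / Z = 0.07542 + j0.1192 A = 0.1411∠57.7° A.
Step 6 — Complex power: S = V·I* = 0.5653 - j7.159 VA.
Step 7 — Real power: P = Re(S) = 0.5653 W.
Step 8 — Reactive power: Q = Im(S) = -7.159 VAR.
Step 9 — Apparent power: |S| = 7.182 VA.
Step 10 — Power factor: PF = P/|S| = 0.07872 (leading).

(a) P = 0.5653 W  (b) Q = -7.159 VAR  (c) S = 7.182 VA  (d) PF = 0.07872 (leading)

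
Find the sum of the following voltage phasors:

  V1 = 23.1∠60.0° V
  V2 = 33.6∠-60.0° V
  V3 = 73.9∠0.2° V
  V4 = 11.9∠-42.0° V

Step 1 — Convert each phasor to rectangular form:
  V1 = 23.1·(cos(60.0°) + j·sin(60.0°)) = 11.55 + j20.01 V
  V2 = 33.6·(cos(-60.0°) + j·sin(-60.0°)) = 16.8 - j29.1 V
  V3 = 73.9·(cos(0.2°) + j·sin(0.2°)) = 73.9 + j0.258 V
  V4 = 11.9·(cos(-42.0°) + j·sin(-42.0°)) = 8.843 - j7.963 V
Step 2 — Sum components: V_total = 111.1 - j16.8 V.
Step 3 — Convert to polar: |V_total| = 112.4 V, ∠V_total = -8.6°.

V_total = 112.4∠-8.6° V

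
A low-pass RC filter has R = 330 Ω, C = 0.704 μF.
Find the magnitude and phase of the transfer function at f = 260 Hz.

Step 1 — Angular frequency: ω = 2π·260 = 1634 rad/s.
Step 2 — Transfer function: H(jω) = 1/(1 + jωRC).
Step 3 — Denominator: 1 + jωRC = 1 + j·1634·330·7.04e-07 = 1 + j0.3795.
Step 4 — H = 0.8741 - j0.3317.
Step 5 — Magnitude: |H| = 0.9349 (-0.6 dB); phase: φ = -20.8°.

|H| = 0.9349 (-0.6 dB), φ = -20.8°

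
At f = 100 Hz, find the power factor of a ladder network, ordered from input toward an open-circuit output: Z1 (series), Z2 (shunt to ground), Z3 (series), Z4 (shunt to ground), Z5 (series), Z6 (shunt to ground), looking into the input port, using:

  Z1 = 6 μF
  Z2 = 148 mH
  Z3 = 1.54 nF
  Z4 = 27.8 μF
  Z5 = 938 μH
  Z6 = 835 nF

Step 1 — Angular frequency: ω = 2π·f = 2π·100 = 628.3 rad/s.
Step 2 — Component impedances:
  Z1: Z = 1/(jωC) = -j/(ω·C) = 0 - j265.3 Ω
  Z2: Z = jωL = j·628.3·0.148 = 0 + j92.99 Ω
  Z3: Z = 1/(jωC) = -j/(ω·C) = 0 - j1.033e+06 Ω
  Z4: Z = 1/(jωC) = -j/(ω·C) = 0 - j57.25 Ω
  Z5: Z = jωL = j·628.3·0.000938 = 0 + j0.5894 Ω
  Z6: Z = 1/(jωC) = -j/(ω·C) = 0 - j1906 Ω
Step 3 — Ladder network (open output): work backward from the far end, alternating series and parallel combinations. Z_in = 0 - j172.3 Ω = 172.3∠-90.0° Ω.
Step 4 — Power factor: PF = cos(φ) = Re(Z)/|Z| = 0/172.3 = 0.
Step 5 — Type: Im(Z) = -172.3 ⇒ leading (phase φ = -90.0°).

PF = 0 (leading, φ = -90.0°)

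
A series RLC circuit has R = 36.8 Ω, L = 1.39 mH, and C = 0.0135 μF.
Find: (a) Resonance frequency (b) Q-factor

Step 1 — Resonance condition Im(Z)=0 gives ω₀ = 1/√(LC).
Step 2 — ω₀ = 1/√(0.00139·1.35e-08) = 2.308e+05 rad/s.
Step 3 — f₀ = ω₀/(2π) = 3.674e+04 Hz.
Step 4 — Series Q: Q = ω₀L/R = 2.308e+05·0.00139/36.8 = 8.72.

(a) f₀ = 3.674e+04 Hz  (b) Q = 8.72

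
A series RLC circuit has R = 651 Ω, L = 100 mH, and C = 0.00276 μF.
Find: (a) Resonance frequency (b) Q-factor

Step 1 — Resonance condition Im(Z)=0 gives ω₀ = 1/√(LC).
Step 2 — ω₀ = 1/√(0.1·2.76e-09) = 6.019e+04 rad/s.
Step 3 — f₀ = ω₀/(2π) = 9580 Hz.
Step 4 — Series Q: Q = ω₀L/R = 6.019e+04·0.1/651 = 9.246.

(a) f₀ = 9580 Hz  (b) Q = 9.246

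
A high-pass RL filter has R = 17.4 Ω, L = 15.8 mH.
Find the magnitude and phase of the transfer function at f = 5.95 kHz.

Step 1 — Angular frequency: ω = 2π·5950 = 3.738e+04 rad/s.
Step 2 — Transfer function: H(jω) = jωL/(R + jωL).
Step 3 — Numerator jωL = j·590.7; denominator R + jωL = 17.4 + j590.7.
Step 4 — H = 0.9991 + j0.02943.
Step 5 — Magnitude: |H| = 0.9996 (-0.0 dB); phase: φ = 1.7°.

|H| = 0.9996 (-0.0 dB), φ = 1.7°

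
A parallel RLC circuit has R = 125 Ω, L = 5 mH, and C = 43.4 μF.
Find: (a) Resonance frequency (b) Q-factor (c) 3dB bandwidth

Step 1 — Resonance: ω₀ = 1/√(LC) = 1/√(0.005·4.34e-05) = 2147 rad/s.
Step 2 — f₀ = ω₀/(2π) = 341.7 Hz.
Step 3 — Parallel Q: Q = R/(ω₀L) = 125/(2147·0.005) = 11.65.
Step 4 — Bandwidth: Δω = ω₀/Q = 184.3 rad/s; BW = Δω/(2π) = 29.34 Hz.

(a) f₀ = 341.7 Hz  (b) Q = 11.65  (c) BW = 29.34 Hz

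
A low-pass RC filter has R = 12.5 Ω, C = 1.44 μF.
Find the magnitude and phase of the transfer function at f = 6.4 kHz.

Step 1 — Angular frequency: ω = 2π·6400 = 4.021e+04 rad/s.
Step 2 — Transfer function: H(jω) = 1/(1 + jωRC).
Step 3 — Denominator: 1 + jωRC = 1 + j·4.021e+04·12.5·1.44e-06 = 1 + j0.7238.
Step 4 — H = 0.6562 - j0.475.
Step 5 — Magnitude: |H| = 0.8101 (-1.8 dB); phase: φ = -35.9°.

|H| = 0.8101 (-1.8 dB), φ = -35.9°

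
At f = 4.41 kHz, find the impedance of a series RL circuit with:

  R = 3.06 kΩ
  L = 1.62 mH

Step 1 — Angular frequency: ω = 2π·f = 2π·4410 = 2.771e+04 rad/s.
Step 2 — Component impedances:
  R: Z = R = 3060 Ω
  L: Z = jωL = j·2.771e+04·0.00162 = 0 + j44.89 Ω
Step 3 — Series combination: Z_total = R + L = 3060 + j44.89 Ω = 3060∠0.8° Ω.

Z = 3060 + j44.89 Ω = 3060∠0.8° Ω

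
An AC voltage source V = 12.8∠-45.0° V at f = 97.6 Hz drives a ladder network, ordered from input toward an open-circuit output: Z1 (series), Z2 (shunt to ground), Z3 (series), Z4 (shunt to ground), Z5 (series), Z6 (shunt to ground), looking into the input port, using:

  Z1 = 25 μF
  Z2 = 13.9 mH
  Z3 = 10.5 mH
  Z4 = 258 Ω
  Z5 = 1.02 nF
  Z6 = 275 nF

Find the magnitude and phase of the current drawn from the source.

Step 1 — Angular frequency: ω = 2π·f = 2π·97.6 = 613.2 rad/s.
Step 2 — Component impedances:
  Z1: Z = 1/(jωC) = -j/(ω·C) = 0 - j65.23 Ω
  Z2: Z = jωL = j·613.2·0.0139 = 0 + j8.524 Ω
  Z3: Z = jωL = j·613.2·0.0105 = 0 + j6.439 Ω
  Z4: Z = R = 258 Ω
  Z5: Z = 1/(jωC) = -j/(ω·C) = 0 - j1.599e+06 Ω
  Z6: Z = 1/(jωC) = -j/(ω·C) = 0 - j5930 Ω
Step 3 — Ladder network (open output): work backward from the far end, alternating series and parallel combinations. Z_in = 0.2807 - j56.72 Ω = 56.72∠-89.7° Ω.
Step 4 — Source phasor: V = 12.8∠-45.0° V = 9.051 - j9.051 V.
Step 5 — Ohm's law: I = V / Z_total = (9.051 - j9.051) / (0.2807 - j56.72) = 0.1604 + j0.1588 A.
Step 6 — Convert to polar: |I| = 0.2257 A, ∠I = 44.7°.

I = 0.2257∠44.7° A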